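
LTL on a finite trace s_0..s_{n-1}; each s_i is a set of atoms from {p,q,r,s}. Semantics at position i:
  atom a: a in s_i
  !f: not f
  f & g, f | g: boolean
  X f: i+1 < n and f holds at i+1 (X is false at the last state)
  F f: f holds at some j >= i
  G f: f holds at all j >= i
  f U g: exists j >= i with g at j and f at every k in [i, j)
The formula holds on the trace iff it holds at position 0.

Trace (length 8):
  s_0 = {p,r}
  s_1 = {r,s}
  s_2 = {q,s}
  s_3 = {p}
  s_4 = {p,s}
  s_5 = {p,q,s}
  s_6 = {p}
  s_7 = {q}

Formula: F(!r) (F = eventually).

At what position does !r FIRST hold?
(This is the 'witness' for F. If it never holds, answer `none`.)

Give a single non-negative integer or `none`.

s_0={p,r}: !r=False r=True
s_1={r,s}: !r=False r=True
s_2={q,s}: !r=True r=False
s_3={p}: !r=True r=False
s_4={p,s}: !r=True r=False
s_5={p,q,s}: !r=True r=False
s_6={p}: !r=True r=False
s_7={q}: !r=True r=False
F(!r) holds; first witness at position 2.

Answer: 2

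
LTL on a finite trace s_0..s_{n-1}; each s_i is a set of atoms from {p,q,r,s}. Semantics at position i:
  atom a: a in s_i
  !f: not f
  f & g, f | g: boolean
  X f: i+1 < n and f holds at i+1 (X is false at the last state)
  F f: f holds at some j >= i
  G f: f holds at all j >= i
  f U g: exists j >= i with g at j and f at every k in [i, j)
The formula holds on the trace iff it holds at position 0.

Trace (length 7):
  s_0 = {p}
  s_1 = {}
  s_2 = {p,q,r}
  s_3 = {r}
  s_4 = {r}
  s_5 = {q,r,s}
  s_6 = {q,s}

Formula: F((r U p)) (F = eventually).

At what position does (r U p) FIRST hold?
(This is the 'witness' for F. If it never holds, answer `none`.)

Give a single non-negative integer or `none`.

s_0={p}: (r U p)=True r=False p=True
s_1={}: (r U p)=False r=False p=False
s_2={p,q,r}: (r U p)=True r=True p=True
s_3={r}: (r U p)=False r=True p=False
s_4={r}: (r U p)=False r=True p=False
s_5={q,r,s}: (r U p)=False r=True p=False
s_6={q,s}: (r U p)=False r=False p=False
F((r U p)) holds; first witness at position 0.

Answer: 0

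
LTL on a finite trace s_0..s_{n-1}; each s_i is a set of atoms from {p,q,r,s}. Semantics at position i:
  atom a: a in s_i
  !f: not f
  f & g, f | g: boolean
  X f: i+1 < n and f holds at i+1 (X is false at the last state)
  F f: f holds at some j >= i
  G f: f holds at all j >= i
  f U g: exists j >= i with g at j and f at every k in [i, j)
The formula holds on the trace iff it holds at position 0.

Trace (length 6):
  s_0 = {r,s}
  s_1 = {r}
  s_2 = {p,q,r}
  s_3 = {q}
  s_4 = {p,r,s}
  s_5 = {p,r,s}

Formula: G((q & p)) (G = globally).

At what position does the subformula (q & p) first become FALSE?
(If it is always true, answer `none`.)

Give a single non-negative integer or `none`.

s_0={r,s}: (q & p)=False q=False p=False
s_1={r}: (q & p)=False q=False p=False
s_2={p,q,r}: (q & p)=True q=True p=True
s_3={q}: (q & p)=False q=True p=False
s_4={p,r,s}: (q & p)=False q=False p=True
s_5={p,r,s}: (q & p)=False q=False p=True
G((q & p)) holds globally = False
First violation at position 0.

Answer: 0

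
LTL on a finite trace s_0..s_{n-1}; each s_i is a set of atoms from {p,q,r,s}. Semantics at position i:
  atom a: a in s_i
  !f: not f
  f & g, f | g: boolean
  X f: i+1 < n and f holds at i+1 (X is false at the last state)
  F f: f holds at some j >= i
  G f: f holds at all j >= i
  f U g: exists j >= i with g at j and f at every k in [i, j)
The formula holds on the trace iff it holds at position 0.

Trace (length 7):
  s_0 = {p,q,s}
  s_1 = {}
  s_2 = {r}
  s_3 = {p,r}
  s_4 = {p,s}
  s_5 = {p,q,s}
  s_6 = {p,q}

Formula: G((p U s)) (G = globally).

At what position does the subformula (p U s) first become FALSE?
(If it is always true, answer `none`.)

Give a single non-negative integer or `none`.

s_0={p,q,s}: (p U s)=True p=True s=True
s_1={}: (p U s)=False p=False s=False
s_2={r}: (p U s)=False p=False s=False
s_3={p,r}: (p U s)=True p=True s=False
s_4={p,s}: (p U s)=True p=True s=True
s_5={p,q,s}: (p U s)=True p=True s=True
s_6={p,q}: (p U s)=False p=True s=False
G((p U s)) holds globally = False
First violation at position 1.

Answer: 1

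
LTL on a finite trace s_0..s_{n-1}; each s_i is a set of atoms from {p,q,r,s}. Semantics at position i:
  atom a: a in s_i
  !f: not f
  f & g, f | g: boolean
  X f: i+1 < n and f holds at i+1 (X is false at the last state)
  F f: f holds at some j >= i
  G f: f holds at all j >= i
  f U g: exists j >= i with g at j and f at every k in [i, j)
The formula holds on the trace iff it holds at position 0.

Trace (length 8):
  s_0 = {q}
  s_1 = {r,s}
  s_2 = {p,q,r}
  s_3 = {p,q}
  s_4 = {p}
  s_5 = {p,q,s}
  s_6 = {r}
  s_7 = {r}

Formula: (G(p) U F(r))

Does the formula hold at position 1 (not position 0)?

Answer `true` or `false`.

Answer: true

Derivation:
s_0={q}: (G(p) U F(r))=True G(p)=False p=False F(r)=True r=False
s_1={r,s}: (G(p) U F(r))=True G(p)=False p=False F(r)=True r=True
s_2={p,q,r}: (G(p) U F(r))=True G(p)=False p=True F(r)=True r=True
s_3={p,q}: (G(p) U F(r))=True G(p)=False p=True F(r)=True r=False
s_4={p}: (G(p) U F(r))=True G(p)=False p=True F(r)=True r=False
s_5={p,q,s}: (G(p) U F(r))=True G(p)=False p=True F(r)=True r=False
s_6={r}: (G(p) U F(r))=True G(p)=False p=False F(r)=True r=True
s_7={r}: (G(p) U F(r))=True G(p)=False p=False F(r)=True r=True
Evaluating at position 1: result = True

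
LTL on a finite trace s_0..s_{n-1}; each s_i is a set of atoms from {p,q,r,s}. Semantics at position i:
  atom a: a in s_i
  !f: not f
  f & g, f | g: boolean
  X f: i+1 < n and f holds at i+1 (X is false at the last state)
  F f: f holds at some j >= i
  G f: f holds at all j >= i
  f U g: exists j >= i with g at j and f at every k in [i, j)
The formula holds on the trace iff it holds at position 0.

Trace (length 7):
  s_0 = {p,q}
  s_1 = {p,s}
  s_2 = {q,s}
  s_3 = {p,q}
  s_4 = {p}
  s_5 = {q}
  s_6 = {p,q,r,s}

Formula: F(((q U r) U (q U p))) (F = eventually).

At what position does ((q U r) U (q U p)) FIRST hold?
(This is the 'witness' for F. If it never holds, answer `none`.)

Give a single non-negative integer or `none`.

Answer: 0

Derivation:
s_0={p,q}: ((q U r) U (q U p))=True (q U r)=False q=True r=False (q U p)=True p=True
s_1={p,s}: ((q U r) U (q U p))=True (q U r)=False q=False r=False (q U p)=True p=True
s_2={q,s}: ((q U r) U (q U p))=True (q U r)=False q=True r=False (q U p)=True p=False
s_3={p,q}: ((q U r) U (q U p))=True (q U r)=False q=True r=False (q U p)=True p=True
s_4={p}: ((q U r) U (q U p))=True (q U r)=False q=False r=False (q U p)=True p=True
s_5={q}: ((q U r) U (q U p))=True (q U r)=True q=True r=False (q U p)=True p=False
s_6={p,q,r,s}: ((q U r) U (q U p))=True (q U r)=True q=True r=True (q U p)=True p=True
F(((q U r) U (q U p))) holds; first witness at position 0.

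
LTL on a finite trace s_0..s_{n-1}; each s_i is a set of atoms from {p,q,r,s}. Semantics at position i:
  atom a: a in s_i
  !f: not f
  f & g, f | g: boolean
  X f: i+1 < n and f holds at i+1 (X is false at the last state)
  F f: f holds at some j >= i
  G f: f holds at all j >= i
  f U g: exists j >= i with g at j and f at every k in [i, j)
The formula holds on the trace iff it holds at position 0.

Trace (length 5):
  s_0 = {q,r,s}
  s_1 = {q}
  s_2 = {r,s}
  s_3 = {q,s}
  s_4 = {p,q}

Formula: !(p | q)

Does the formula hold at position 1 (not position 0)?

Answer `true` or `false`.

Answer: false

Derivation:
s_0={q,r,s}: !(p | q)=False (p | q)=True p=False q=True
s_1={q}: !(p | q)=False (p | q)=True p=False q=True
s_2={r,s}: !(p | q)=True (p | q)=False p=False q=False
s_3={q,s}: !(p | q)=False (p | q)=True p=False q=True
s_4={p,q}: !(p | q)=False (p | q)=True p=True q=True
Evaluating at position 1: result = False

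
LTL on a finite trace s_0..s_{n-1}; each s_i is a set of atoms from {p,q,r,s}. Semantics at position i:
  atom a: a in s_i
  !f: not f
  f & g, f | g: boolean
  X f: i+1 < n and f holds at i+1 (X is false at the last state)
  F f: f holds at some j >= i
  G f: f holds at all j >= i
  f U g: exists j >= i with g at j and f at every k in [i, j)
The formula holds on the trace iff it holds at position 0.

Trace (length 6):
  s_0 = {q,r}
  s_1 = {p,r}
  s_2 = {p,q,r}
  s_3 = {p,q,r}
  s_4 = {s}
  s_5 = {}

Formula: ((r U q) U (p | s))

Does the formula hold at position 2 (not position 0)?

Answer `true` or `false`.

s_0={q,r}: ((r U q) U (p | s))=True (r U q)=True r=True q=True (p | s)=False p=False s=False
s_1={p,r}: ((r U q) U (p | s))=True (r U q)=True r=True q=False (p | s)=True p=True s=False
s_2={p,q,r}: ((r U q) U (p | s))=True (r U q)=True r=True q=True (p | s)=True p=True s=False
s_3={p,q,r}: ((r U q) U (p | s))=True (r U q)=True r=True q=True (p | s)=True p=True s=False
s_4={s}: ((r U q) U (p | s))=True (r U q)=False r=False q=False (p | s)=True p=False s=True
s_5={}: ((r U q) U (p | s))=False (r U q)=False r=False q=False (p | s)=False p=False s=False
Evaluating at position 2: result = True

Answer: true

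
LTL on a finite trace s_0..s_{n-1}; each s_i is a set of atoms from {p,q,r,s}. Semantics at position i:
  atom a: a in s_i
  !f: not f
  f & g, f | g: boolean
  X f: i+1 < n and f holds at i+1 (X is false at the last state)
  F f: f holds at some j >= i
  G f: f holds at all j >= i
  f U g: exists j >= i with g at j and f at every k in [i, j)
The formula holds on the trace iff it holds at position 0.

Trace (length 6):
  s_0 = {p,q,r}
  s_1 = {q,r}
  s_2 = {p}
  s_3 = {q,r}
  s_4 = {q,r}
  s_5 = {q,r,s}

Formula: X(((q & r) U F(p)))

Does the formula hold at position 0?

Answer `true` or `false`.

Answer: true

Derivation:
s_0={p,q,r}: X(((q & r) U F(p)))=True ((q & r) U F(p))=True (q & r)=True q=True r=True F(p)=True p=True
s_1={q,r}: X(((q & r) U F(p)))=True ((q & r) U F(p))=True (q & r)=True q=True r=True F(p)=True p=False
s_2={p}: X(((q & r) U F(p)))=False ((q & r) U F(p))=True (q & r)=False q=False r=False F(p)=True p=True
s_3={q,r}: X(((q & r) U F(p)))=False ((q & r) U F(p))=False (q & r)=True q=True r=True F(p)=False p=False
s_4={q,r}: X(((q & r) U F(p)))=False ((q & r) U F(p))=False (q & r)=True q=True r=True F(p)=False p=False
s_5={q,r,s}: X(((q & r) U F(p)))=False ((q & r) U F(p))=False (q & r)=True q=True r=True F(p)=False p=False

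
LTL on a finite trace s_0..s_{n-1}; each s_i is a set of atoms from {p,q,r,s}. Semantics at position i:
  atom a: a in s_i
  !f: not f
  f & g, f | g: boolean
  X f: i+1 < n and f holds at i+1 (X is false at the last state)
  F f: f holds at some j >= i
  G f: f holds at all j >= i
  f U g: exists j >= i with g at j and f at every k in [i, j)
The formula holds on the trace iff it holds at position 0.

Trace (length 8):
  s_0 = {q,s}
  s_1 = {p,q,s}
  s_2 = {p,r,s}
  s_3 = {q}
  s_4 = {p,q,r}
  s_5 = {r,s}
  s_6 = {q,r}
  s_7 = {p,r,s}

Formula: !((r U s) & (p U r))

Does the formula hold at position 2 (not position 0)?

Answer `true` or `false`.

Answer: false

Derivation:
s_0={q,s}: !((r U s) & (p U r))=True ((r U s) & (p U r))=False (r U s)=True r=False s=True (p U r)=False p=False
s_1={p,q,s}: !((r U s) & (p U r))=False ((r U s) & (p U r))=True (r U s)=True r=False s=True (p U r)=True p=True
s_2={p,r,s}: !((r U s) & (p U r))=False ((r U s) & (p U r))=True (r U s)=True r=True s=True (p U r)=True p=True
s_3={q}: !((r U s) & (p U r))=True ((r U s) & (p U r))=False (r U s)=False r=False s=False (p U r)=False p=False
s_4={p,q,r}: !((r U s) & (p U r))=False ((r U s) & (p U r))=True (r U s)=True r=True s=False (p U r)=True p=True
s_5={r,s}: !((r U s) & (p U r))=False ((r U s) & (p U r))=True (r U s)=True r=True s=True (p U r)=True p=False
s_6={q,r}: !((r U s) & (p U r))=False ((r U s) & (p U r))=True (r U s)=True r=True s=False (p U r)=True p=False
s_7={p,r,s}: !((r U s) & (p U r))=False ((r U s) & (p U r))=True (r U s)=True r=True s=True (p U r)=True p=True
Evaluating at position 2: result = False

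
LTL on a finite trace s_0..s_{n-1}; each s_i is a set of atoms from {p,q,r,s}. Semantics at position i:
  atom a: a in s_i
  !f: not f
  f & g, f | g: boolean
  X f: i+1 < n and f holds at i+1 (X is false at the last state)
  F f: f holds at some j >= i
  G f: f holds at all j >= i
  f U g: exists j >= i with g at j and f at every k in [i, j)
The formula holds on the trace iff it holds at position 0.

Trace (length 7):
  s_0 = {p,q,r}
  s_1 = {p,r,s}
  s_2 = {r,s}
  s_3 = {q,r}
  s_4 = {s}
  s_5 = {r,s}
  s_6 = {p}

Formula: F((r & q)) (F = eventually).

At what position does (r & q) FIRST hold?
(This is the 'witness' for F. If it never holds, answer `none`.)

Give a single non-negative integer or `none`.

Answer: 0

Derivation:
s_0={p,q,r}: (r & q)=True r=True q=True
s_1={p,r,s}: (r & q)=False r=True q=False
s_2={r,s}: (r & q)=False r=True q=False
s_3={q,r}: (r & q)=True r=True q=True
s_4={s}: (r & q)=False r=False q=False
s_5={r,s}: (r & q)=False r=True q=False
s_6={p}: (r & q)=False r=False q=False
F((r & q)) holds; first witness at position 0.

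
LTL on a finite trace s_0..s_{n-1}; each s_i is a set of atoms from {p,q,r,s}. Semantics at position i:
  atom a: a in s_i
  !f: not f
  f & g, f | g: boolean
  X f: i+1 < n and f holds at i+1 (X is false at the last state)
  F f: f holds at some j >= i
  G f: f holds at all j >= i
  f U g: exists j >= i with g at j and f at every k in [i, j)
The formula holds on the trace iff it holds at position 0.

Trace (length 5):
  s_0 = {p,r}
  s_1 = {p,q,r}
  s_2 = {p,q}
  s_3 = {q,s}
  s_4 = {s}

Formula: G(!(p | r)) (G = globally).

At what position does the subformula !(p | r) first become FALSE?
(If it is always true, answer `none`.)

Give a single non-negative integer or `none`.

s_0={p,r}: !(p | r)=False (p | r)=True p=True r=True
s_1={p,q,r}: !(p | r)=False (p | r)=True p=True r=True
s_2={p,q}: !(p | r)=False (p | r)=True p=True r=False
s_3={q,s}: !(p | r)=True (p | r)=False p=False r=False
s_4={s}: !(p | r)=True (p | r)=False p=False r=False
G(!(p | r)) holds globally = False
First violation at position 0.

Answer: 0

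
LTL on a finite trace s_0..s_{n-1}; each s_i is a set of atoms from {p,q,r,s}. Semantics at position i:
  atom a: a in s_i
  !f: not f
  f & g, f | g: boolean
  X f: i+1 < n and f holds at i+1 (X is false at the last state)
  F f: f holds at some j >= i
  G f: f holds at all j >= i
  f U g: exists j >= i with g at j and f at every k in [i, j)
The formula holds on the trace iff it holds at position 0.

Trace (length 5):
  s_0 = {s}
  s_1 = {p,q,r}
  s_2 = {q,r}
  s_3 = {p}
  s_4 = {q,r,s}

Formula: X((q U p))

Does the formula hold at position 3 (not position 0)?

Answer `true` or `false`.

s_0={s}: X((q U p))=True (q U p)=False q=False p=False
s_1={p,q,r}: X((q U p))=True (q U p)=True q=True p=True
s_2={q,r}: X((q U p))=True (q U p)=True q=True p=False
s_3={p}: X((q U p))=False (q U p)=True q=False p=True
s_4={q,r,s}: X((q U p))=False (q U p)=False q=True p=False
Evaluating at position 3: result = False

Answer: false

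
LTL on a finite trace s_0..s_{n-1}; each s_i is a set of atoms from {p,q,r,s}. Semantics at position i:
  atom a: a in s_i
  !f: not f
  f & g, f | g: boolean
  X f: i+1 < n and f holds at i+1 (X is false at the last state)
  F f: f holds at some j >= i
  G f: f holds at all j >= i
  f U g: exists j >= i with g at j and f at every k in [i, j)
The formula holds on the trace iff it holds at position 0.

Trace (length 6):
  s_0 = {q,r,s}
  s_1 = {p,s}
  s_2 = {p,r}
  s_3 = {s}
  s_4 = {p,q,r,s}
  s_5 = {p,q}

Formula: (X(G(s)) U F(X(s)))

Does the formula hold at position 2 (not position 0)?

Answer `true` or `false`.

s_0={q,r,s}: (X(G(s)) U F(X(s)))=True X(G(s))=False G(s)=False s=True F(X(s))=True X(s)=True
s_1={p,s}: (X(G(s)) U F(X(s)))=True X(G(s))=False G(s)=False s=True F(X(s))=True X(s)=False
s_2={p,r}: (X(G(s)) U F(X(s)))=True X(G(s))=False G(s)=False s=False F(X(s))=True X(s)=True
s_3={s}: (X(G(s)) U F(X(s)))=True X(G(s))=False G(s)=False s=True F(X(s))=True X(s)=True
s_4={p,q,r,s}: (X(G(s)) U F(X(s)))=False X(G(s))=False G(s)=False s=True F(X(s))=False X(s)=False
s_5={p,q}: (X(G(s)) U F(X(s)))=False X(G(s))=False G(s)=False s=False F(X(s))=False X(s)=False
Evaluating at position 2: result = True

Answer: true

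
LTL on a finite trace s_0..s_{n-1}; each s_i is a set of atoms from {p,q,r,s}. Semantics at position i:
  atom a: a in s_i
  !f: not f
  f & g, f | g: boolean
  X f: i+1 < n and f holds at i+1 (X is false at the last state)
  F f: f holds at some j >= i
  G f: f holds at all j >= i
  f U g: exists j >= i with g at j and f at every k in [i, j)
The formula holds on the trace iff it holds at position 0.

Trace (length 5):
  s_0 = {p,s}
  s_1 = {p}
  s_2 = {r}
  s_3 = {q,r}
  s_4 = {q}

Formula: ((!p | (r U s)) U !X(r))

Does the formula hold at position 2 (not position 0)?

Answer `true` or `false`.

Answer: true

Derivation:
s_0={p,s}: ((!p | (r U s)) U !X(r))=True (!p | (r U s))=True !p=False p=True (r U s)=True r=False s=True !X(r)=True X(r)=False
s_1={p}: ((!p | (r U s)) U !X(r))=False (!p | (r U s))=False !p=False p=True (r U s)=False r=False s=False !X(r)=False X(r)=True
s_2={r}: ((!p | (r U s)) U !X(r))=True (!p | (r U s))=True !p=True p=False (r U s)=False r=True s=False !X(r)=False X(r)=True
s_3={q,r}: ((!p | (r U s)) U !X(r))=True (!p | (r U s))=True !p=True p=False (r U s)=False r=True s=False !X(r)=True X(r)=False
s_4={q}: ((!p | (r U s)) U !X(r))=True (!p | (r U s))=True !p=True p=False (r U s)=False r=False s=False !X(r)=True X(r)=False
Evaluating at position 2: result = True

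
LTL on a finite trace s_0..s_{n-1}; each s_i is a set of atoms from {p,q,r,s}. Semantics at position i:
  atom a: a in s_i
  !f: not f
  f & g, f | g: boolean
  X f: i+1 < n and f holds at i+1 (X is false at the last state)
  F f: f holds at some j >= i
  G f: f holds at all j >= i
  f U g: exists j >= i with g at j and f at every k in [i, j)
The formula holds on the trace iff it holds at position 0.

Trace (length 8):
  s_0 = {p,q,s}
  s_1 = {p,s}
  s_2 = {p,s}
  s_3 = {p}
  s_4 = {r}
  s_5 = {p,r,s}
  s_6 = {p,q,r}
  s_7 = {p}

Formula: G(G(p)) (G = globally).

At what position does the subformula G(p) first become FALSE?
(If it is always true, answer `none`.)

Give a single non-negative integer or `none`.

s_0={p,q,s}: G(p)=False p=True
s_1={p,s}: G(p)=False p=True
s_2={p,s}: G(p)=False p=True
s_3={p}: G(p)=False p=True
s_4={r}: G(p)=False p=False
s_5={p,r,s}: G(p)=True p=True
s_6={p,q,r}: G(p)=True p=True
s_7={p}: G(p)=True p=True
G(G(p)) holds globally = False
First violation at position 0.

Answer: 0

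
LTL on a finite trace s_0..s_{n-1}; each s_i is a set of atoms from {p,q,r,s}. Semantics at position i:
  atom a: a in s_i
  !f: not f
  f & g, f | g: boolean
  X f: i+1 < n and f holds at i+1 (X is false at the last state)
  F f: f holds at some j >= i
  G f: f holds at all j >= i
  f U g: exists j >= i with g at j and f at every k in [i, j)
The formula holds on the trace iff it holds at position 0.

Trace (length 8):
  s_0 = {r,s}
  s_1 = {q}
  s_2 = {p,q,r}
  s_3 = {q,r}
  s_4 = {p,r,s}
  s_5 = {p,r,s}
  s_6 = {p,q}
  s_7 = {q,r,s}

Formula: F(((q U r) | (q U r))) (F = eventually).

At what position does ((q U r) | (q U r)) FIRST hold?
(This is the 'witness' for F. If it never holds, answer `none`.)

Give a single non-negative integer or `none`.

s_0={r,s}: ((q U r) | (q U r))=True (q U r)=True q=False r=True
s_1={q}: ((q U r) | (q U r))=True (q U r)=True q=True r=False
s_2={p,q,r}: ((q U r) | (q U r))=True (q U r)=True q=True r=True
s_3={q,r}: ((q U r) | (q U r))=True (q U r)=True q=True r=True
s_4={p,r,s}: ((q U r) | (q U r))=True (q U r)=True q=False r=True
s_5={p,r,s}: ((q U r) | (q U r))=True (q U r)=True q=False r=True
s_6={p,q}: ((q U r) | (q U r))=True (q U r)=True q=True r=False
s_7={q,r,s}: ((q U r) | (q U r))=True (q U r)=True q=True r=True
F(((q U r) | (q U r))) holds; first witness at position 0.

Answer: 0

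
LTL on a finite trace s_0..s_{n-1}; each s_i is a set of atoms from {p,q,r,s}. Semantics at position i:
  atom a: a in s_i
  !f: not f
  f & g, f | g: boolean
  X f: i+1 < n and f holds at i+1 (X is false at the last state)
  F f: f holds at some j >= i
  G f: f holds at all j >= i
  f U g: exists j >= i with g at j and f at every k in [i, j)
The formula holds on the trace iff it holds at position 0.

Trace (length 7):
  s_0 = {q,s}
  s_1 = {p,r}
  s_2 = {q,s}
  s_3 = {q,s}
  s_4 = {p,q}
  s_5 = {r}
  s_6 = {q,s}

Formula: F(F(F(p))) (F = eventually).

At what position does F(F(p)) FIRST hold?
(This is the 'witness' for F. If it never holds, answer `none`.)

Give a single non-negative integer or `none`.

Answer: 0

Derivation:
s_0={q,s}: F(F(p))=True F(p)=True p=False
s_1={p,r}: F(F(p))=True F(p)=True p=True
s_2={q,s}: F(F(p))=True F(p)=True p=False
s_3={q,s}: F(F(p))=True F(p)=True p=False
s_4={p,q}: F(F(p))=True F(p)=True p=True
s_5={r}: F(F(p))=False F(p)=False p=False
s_6={q,s}: F(F(p))=False F(p)=False p=False
F(F(F(p))) holds; first witness at position 0.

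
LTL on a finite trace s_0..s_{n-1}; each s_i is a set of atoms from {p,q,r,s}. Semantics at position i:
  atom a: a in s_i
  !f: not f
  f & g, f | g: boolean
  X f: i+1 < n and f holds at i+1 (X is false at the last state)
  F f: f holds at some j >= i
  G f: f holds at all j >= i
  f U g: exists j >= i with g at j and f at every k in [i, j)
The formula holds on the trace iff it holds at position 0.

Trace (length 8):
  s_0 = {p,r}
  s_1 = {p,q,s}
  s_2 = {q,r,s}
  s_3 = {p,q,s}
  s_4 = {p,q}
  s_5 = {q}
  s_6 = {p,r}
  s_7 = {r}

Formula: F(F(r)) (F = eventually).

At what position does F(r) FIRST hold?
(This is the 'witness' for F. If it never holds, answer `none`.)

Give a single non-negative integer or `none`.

Answer: 0

Derivation:
s_0={p,r}: F(r)=True r=True
s_1={p,q,s}: F(r)=True r=False
s_2={q,r,s}: F(r)=True r=True
s_3={p,q,s}: F(r)=True r=False
s_4={p,q}: F(r)=True r=False
s_5={q}: F(r)=True r=False
s_6={p,r}: F(r)=True r=True
s_7={r}: F(r)=True r=True
F(F(r)) holds; first witness at position 0.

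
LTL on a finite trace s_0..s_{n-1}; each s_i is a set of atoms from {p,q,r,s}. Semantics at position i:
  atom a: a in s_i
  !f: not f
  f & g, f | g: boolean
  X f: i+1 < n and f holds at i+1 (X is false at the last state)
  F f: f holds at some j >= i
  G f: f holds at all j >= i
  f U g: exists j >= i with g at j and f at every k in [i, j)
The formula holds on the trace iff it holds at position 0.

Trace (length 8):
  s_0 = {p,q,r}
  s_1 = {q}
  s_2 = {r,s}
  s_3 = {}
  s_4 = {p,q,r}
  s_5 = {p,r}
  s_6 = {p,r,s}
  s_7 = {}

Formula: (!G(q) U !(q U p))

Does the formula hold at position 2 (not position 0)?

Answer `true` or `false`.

s_0={p,q,r}: (!G(q) U !(q U p))=True !G(q)=True G(q)=False q=True !(q U p)=False (q U p)=True p=True
s_1={q}: (!G(q) U !(q U p))=True !G(q)=True G(q)=False q=True !(q U p)=True (q U p)=False p=False
s_2={r,s}: (!G(q) U !(q U p))=True !G(q)=True G(q)=False q=False !(q U p)=True (q U p)=False p=False
s_3={}: (!G(q) U !(q U p))=True !G(q)=True G(q)=False q=False !(q U p)=True (q U p)=False p=False
s_4={p,q,r}: (!G(q) U !(q U p))=True !G(q)=True G(q)=False q=True !(q U p)=False (q U p)=True p=True
s_5={p,r}: (!G(q) U !(q U p))=True !G(q)=True G(q)=False q=False !(q U p)=False (q U p)=True p=True
s_6={p,r,s}: (!G(q) U !(q U p))=True !G(q)=True G(q)=False q=False !(q U p)=False (q U p)=True p=True
s_7={}: (!G(q) U !(q U p))=True !G(q)=True G(q)=False q=False !(q U p)=True (q U p)=False p=False
Evaluating at position 2: result = True

Answer: true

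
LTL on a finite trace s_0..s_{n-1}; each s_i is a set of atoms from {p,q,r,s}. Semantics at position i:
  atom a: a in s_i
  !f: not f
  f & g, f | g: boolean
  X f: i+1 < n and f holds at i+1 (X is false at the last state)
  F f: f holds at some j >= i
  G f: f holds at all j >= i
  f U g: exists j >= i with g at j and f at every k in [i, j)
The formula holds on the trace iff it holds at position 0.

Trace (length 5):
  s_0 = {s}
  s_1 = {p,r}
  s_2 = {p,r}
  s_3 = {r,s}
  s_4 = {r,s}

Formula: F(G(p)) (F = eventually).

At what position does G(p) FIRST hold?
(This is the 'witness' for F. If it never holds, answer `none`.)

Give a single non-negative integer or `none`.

Answer: none

Derivation:
s_0={s}: G(p)=False p=False
s_1={p,r}: G(p)=False p=True
s_2={p,r}: G(p)=False p=True
s_3={r,s}: G(p)=False p=False
s_4={r,s}: G(p)=False p=False
F(G(p)) does not hold (no witness exists).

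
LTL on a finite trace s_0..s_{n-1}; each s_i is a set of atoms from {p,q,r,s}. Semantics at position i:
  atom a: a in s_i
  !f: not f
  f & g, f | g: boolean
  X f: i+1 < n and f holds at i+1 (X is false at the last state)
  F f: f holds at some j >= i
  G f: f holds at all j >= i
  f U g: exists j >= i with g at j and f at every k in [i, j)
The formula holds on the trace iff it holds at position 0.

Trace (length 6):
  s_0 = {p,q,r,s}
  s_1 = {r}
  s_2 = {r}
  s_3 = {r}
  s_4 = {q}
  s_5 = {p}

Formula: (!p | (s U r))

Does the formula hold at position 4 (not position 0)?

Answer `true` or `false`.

s_0={p,q,r,s}: (!p | (s U r))=True !p=False p=True (s U r)=True s=True r=True
s_1={r}: (!p | (s U r))=True !p=True p=False (s U r)=True s=False r=True
s_2={r}: (!p | (s U r))=True !p=True p=False (s U r)=True s=False r=True
s_3={r}: (!p | (s U r))=True !p=True p=False (s U r)=True s=False r=True
s_4={q}: (!p | (s U r))=True !p=True p=False (s U r)=False s=False r=False
s_5={p}: (!p | (s U r))=False !p=False p=True (s U r)=False s=False r=False
Evaluating at position 4: result = True

Answer: true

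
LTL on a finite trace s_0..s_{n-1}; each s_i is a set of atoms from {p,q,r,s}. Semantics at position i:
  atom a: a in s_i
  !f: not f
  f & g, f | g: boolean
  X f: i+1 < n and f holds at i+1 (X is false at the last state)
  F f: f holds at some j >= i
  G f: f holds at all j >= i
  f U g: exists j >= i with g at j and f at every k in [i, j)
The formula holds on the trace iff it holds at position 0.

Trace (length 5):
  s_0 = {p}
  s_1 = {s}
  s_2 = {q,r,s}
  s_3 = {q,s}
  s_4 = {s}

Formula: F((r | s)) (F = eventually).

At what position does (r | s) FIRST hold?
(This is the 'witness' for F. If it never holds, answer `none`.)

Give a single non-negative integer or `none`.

Answer: 1

Derivation:
s_0={p}: (r | s)=False r=False s=False
s_1={s}: (r | s)=True r=False s=True
s_2={q,r,s}: (r | s)=True r=True s=True
s_3={q,s}: (r | s)=True r=False s=True
s_4={s}: (r | s)=True r=False s=True
F((r | s)) holds; first witness at position 1.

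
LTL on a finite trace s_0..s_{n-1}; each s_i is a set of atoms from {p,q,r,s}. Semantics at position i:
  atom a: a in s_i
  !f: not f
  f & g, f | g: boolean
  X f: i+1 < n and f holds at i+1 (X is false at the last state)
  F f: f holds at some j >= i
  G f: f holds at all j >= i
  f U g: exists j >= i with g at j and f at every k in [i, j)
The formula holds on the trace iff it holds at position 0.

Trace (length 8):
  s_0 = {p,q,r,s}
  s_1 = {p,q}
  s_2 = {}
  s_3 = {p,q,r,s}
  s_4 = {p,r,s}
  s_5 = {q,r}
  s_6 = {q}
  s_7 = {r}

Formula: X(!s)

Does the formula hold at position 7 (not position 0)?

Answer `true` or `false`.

Answer: false

Derivation:
s_0={p,q,r,s}: X(!s)=True !s=False s=True
s_1={p,q}: X(!s)=True !s=True s=False
s_2={}: X(!s)=False !s=True s=False
s_3={p,q,r,s}: X(!s)=False !s=False s=True
s_4={p,r,s}: X(!s)=True !s=False s=True
s_5={q,r}: X(!s)=True !s=True s=False
s_6={q}: X(!s)=True !s=True s=False
s_7={r}: X(!s)=False !s=True s=False
Evaluating at position 7: result = False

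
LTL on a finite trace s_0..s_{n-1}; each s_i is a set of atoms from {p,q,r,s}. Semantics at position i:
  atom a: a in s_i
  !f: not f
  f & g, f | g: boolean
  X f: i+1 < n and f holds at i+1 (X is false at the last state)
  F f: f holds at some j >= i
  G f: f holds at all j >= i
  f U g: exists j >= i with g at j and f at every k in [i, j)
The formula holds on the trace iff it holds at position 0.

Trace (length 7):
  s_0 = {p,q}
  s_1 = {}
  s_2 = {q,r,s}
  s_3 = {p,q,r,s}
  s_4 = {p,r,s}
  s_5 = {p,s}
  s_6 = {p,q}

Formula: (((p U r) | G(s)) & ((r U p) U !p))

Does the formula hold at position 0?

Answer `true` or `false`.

s_0={p,q}: (((p U r) | G(s)) & ((r U p) U !p))=False ((p U r) | G(s))=False (p U r)=False p=True r=False G(s)=False s=False ((r U p) U !p)=True (r U p)=True !p=False
s_1={}: (((p U r) | G(s)) & ((r U p) U !p))=False ((p U r) | G(s))=False (p U r)=False p=False r=False G(s)=False s=False ((r U p) U !p)=True (r U p)=False !p=True
s_2={q,r,s}: (((p U r) | G(s)) & ((r U p) U !p))=True ((p U r) | G(s))=True (p U r)=True p=False r=True G(s)=False s=True ((r U p) U !p)=True (r U p)=True !p=True
s_3={p,q,r,s}: (((p U r) | G(s)) & ((r U p) U !p))=False ((p U r) | G(s))=True (p U r)=True p=True r=True G(s)=False s=True ((r U p) U !p)=False (r U p)=True !p=False
s_4={p,r,s}: (((p U r) | G(s)) & ((r U p) U !p))=False ((p U r) | G(s))=True (p U r)=True p=True r=True G(s)=False s=True ((r U p) U !p)=False (r U p)=True !p=False
s_5={p,s}: (((p U r) | G(s)) & ((r U p) U !p))=False ((p U r) | G(s))=False (p U r)=False p=True r=False G(s)=False s=True ((r U p) U !p)=False (r U p)=True !p=False
s_6={p,q}: (((p U r) | G(s)) & ((r U p) U !p))=False ((p U r) | G(s))=False (p U r)=False p=True r=False G(s)=False s=False ((r U p) U !p)=False (r U p)=True !p=False

Answer: false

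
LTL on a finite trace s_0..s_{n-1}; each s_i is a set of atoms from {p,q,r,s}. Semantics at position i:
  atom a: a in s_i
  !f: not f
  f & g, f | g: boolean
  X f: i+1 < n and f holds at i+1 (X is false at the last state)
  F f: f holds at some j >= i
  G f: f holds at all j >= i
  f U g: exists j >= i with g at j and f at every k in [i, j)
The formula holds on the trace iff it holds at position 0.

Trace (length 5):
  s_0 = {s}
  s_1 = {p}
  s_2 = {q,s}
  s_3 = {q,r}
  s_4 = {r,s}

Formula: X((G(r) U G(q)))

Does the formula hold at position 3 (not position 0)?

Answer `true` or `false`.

Answer: false

Derivation:
s_0={s}: X((G(r) U G(q)))=False (G(r) U G(q))=False G(r)=False r=False G(q)=False q=False
s_1={p}: X((G(r) U G(q)))=False (G(r) U G(q))=False G(r)=False r=False G(q)=False q=False
s_2={q,s}: X((G(r) U G(q)))=False (G(r) U G(q))=False G(r)=False r=False G(q)=False q=True
s_3={q,r}: X((G(r) U G(q)))=False (G(r) U G(q))=False G(r)=True r=True G(q)=False q=True
s_4={r,s}: X((G(r) U G(q)))=False (G(r) U G(q))=False G(r)=True r=True G(q)=False q=False
Evaluating at position 3: result = False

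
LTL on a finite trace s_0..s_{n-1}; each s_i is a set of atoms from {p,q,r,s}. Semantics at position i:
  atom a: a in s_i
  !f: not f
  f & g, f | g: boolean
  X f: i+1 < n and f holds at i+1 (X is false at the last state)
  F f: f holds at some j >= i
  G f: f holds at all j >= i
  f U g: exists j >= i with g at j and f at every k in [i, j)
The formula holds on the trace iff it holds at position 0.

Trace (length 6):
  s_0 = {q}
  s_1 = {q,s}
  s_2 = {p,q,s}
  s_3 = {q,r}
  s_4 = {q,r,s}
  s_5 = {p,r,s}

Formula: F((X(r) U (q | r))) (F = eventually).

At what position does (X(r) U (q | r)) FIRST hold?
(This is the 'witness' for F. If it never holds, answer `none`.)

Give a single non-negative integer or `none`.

Answer: 0

Derivation:
s_0={q}: (X(r) U (q | r))=True X(r)=False r=False (q | r)=True q=True
s_1={q,s}: (X(r) U (q | r))=True X(r)=False r=False (q | r)=True q=True
s_2={p,q,s}: (X(r) U (q | r))=True X(r)=True r=False (q | r)=True q=True
s_3={q,r}: (X(r) U (q | r))=True X(r)=True r=True (q | r)=True q=True
s_4={q,r,s}: (X(r) U (q | r))=True X(r)=True r=True (q | r)=True q=True
s_5={p,r,s}: (X(r) U (q | r))=True X(r)=False r=True (q | r)=True q=False
F((X(r) U (q | r))) holds; first witness at position 0.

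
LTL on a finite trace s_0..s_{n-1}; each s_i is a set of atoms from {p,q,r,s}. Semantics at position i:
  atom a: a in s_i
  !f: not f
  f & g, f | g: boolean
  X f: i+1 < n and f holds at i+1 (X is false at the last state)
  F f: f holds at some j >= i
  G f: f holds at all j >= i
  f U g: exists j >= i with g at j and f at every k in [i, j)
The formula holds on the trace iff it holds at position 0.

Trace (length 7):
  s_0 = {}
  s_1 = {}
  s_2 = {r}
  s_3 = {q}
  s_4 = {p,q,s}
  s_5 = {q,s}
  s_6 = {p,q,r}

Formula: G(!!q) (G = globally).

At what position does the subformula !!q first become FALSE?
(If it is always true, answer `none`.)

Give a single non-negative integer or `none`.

s_0={}: !!q=False !q=True q=False
s_1={}: !!q=False !q=True q=False
s_2={r}: !!q=False !q=True q=False
s_3={q}: !!q=True !q=False q=True
s_4={p,q,s}: !!q=True !q=False q=True
s_5={q,s}: !!q=True !q=False q=True
s_6={p,q,r}: !!q=True !q=False q=True
G(!!q) holds globally = False
First violation at position 0.

Answer: 0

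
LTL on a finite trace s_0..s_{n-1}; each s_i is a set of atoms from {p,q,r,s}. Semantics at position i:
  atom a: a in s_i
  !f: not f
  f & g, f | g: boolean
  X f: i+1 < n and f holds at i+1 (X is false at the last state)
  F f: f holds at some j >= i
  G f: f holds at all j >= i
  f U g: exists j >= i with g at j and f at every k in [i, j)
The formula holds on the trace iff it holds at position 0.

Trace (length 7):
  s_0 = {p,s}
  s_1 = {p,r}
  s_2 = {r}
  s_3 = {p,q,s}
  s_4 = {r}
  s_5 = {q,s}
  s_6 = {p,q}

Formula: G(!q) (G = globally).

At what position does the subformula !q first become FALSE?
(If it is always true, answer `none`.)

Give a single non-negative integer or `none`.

Answer: 3

Derivation:
s_0={p,s}: !q=True q=False
s_1={p,r}: !q=True q=False
s_2={r}: !q=True q=False
s_3={p,q,s}: !q=False q=True
s_4={r}: !q=True q=False
s_5={q,s}: !q=False q=True
s_6={p,q}: !q=False q=True
G(!q) holds globally = False
First violation at position 3.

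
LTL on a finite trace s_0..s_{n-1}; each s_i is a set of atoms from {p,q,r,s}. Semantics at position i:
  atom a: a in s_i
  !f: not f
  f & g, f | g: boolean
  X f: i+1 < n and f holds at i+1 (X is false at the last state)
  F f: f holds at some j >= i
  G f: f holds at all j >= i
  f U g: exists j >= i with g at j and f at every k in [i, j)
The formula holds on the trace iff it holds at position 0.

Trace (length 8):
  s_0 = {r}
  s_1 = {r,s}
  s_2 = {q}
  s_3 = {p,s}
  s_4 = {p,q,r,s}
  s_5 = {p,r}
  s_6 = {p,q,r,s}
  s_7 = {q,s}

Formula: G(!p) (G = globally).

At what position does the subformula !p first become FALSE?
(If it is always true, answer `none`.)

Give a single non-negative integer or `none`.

Answer: 3

Derivation:
s_0={r}: !p=True p=False
s_1={r,s}: !p=True p=False
s_2={q}: !p=True p=False
s_3={p,s}: !p=False p=True
s_4={p,q,r,s}: !p=False p=True
s_5={p,r}: !p=False p=True
s_6={p,q,r,s}: !p=False p=True
s_7={q,s}: !p=True p=False
G(!p) holds globally = False
First violation at position 3.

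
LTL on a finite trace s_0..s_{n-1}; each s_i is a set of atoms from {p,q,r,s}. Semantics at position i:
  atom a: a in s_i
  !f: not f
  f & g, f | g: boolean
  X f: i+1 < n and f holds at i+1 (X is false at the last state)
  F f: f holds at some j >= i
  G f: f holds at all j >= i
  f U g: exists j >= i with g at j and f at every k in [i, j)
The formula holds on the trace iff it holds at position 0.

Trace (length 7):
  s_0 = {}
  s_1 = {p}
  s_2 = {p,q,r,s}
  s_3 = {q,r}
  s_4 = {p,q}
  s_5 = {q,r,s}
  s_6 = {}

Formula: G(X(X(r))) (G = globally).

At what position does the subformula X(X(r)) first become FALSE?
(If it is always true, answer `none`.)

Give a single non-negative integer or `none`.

Answer: 2

Derivation:
s_0={}: X(X(r))=True X(r)=False r=False
s_1={p}: X(X(r))=True X(r)=True r=False
s_2={p,q,r,s}: X(X(r))=False X(r)=True r=True
s_3={q,r}: X(X(r))=True X(r)=False r=True
s_4={p,q}: X(X(r))=False X(r)=True r=False
s_5={q,r,s}: X(X(r))=False X(r)=False r=True
s_6={}: X(X(r))=False X(r)=False r=False
G(X(X(r))) holds globally = False
First violation at position 2.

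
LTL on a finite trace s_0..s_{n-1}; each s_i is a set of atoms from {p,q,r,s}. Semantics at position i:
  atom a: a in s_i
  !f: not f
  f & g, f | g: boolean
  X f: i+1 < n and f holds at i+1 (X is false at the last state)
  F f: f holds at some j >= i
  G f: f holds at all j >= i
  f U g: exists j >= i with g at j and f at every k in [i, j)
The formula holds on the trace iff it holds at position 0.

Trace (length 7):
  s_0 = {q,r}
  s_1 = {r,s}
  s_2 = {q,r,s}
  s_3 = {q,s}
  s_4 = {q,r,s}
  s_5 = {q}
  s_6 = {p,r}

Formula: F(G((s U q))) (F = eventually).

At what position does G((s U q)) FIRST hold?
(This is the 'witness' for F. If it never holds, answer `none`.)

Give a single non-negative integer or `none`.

Answer: none

Derivation:
s_0={q,r}: G((s U q))=False (s U q)=True s=False q=True
s_1={r,s}: G((s U q))=False (s U q)=True s=True q=False
s_2={q,r,s}: G((s U q))=False (s U q)=True s=True q=True
s_3={q,s}: G((s U q))=False (s U q)=True s=True q=True
s_4={q,r,s}: G((s U q))=False (s U q)=True s=True q=True
s_5={q}: G((s U q))=False (s U q)=True s=False q=True
s_6={p,r}: G((s U q))=False (s U q)=False s=False q=False
F(G((s U q))) does not hold (no witness exists).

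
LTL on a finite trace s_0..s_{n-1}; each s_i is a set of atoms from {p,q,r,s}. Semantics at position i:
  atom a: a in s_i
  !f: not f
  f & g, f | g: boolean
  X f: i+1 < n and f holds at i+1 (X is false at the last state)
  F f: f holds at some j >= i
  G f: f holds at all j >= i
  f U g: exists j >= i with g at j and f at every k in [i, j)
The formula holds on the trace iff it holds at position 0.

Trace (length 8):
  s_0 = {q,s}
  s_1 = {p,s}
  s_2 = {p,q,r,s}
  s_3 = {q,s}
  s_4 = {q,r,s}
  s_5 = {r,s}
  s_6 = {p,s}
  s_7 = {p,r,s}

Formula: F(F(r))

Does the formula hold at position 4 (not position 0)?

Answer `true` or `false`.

s_0={q,s}: F(F(r))=True F(r)=True r=False
s_1={p,s}: F(F(r))=True F(r)=True r=False
s_2={p,q,r,s}: F(F(r))=True F(r)=True r=True
s_3={q,s}: F(F(r))=True F(r)=True r=False
s_4={q,r,s}: F(F(r))=True F(r)=True r=True
s_5={r,s}: F(F(r))=True F(r)=True r=True
s_6={p,s}: F(F(r))=True F(r)=True r=False
s_7={p,r,s}: F(F(r))=True F(r)=True r=True
Evaluating at position 4: result = True

Answer: true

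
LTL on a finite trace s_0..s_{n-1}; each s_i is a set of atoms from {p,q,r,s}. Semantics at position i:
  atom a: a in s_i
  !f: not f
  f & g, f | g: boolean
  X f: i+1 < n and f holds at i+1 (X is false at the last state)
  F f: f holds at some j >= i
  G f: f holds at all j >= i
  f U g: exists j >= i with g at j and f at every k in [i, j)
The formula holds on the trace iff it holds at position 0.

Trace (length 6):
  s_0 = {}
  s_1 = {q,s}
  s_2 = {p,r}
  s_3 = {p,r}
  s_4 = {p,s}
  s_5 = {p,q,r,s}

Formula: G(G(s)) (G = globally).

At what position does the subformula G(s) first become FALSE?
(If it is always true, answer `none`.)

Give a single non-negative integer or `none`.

s_0={}: G(s)=False s=False
s_1={q,s}: G(s)=False s=True
s_2={p,r}: G(s)=False s=False
s_3={p,r}: G(s)=False s=False
s_4={p,s}: G(s)=True s=True
s_5={p,q,r,s}: G(s)=True s=True
G(G(s)) holds globally = False
First violation at position 0.

Answer: 0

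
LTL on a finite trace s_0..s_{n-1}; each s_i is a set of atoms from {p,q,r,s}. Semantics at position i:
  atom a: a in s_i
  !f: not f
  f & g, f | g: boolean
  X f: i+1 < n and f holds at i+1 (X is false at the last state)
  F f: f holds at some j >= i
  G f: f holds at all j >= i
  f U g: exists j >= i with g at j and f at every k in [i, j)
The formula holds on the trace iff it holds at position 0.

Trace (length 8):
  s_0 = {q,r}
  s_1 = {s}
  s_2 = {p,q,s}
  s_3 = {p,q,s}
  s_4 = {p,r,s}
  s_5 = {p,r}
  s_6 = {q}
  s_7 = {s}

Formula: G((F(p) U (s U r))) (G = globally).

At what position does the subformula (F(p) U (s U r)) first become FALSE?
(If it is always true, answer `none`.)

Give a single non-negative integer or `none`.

s_0={q,r}: (F(p) U (s U r))=True F(p)=True p=False (s U r)=True s=False r=True
s_1={s}: (F(p) U (s U r))=True F(p)=True p=False (s U r)=True s=True r=False
s_2={p,q,s}: (F(p) U (s U r))=True F(p)=True p=True (s U r)=True s=True r=False
s_3={p,q,s}: (F(p) U (s U r))=True F(p)=True p=True (s U r)=True s=True r=False
s_4={p,r,s}: (F(p) U (s U r))=True F(p)=True p=True (s U r)=True s=True r=True
s_5={p,r}: (F(p) U (s U r))=True F(p)=True p=True (s U r)=True s=False r=True
s_6={q}: (F(p) U (s U r))=False F(p)=False p=False (s U r)=False s=False r=False
s_7={s}: (F(p) U (s U r))=False F(p)=False p=False (s U r)=False s=True r=False
G((F(p) U (s U r))) holds globally = False
First violation at position 6.

Answer: 6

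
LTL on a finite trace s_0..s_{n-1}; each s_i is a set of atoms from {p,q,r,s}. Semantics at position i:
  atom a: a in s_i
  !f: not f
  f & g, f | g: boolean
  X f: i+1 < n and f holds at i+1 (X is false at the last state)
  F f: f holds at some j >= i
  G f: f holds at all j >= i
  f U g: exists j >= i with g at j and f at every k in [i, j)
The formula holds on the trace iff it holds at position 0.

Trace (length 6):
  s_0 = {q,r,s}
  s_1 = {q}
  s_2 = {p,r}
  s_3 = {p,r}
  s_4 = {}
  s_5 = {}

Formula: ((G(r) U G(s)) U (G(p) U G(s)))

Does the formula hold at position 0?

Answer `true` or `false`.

Answer: false

Derivation:
s_0={q,r,s}: ((G(r) U G(s)) U (G(p) U G(s)))=False (G(r) U G(s))=False G(r)=False r=True G(s)=False s=True (G(p) U G(s))=False G(p)=False p=False
s_1={q}: ((G(r) U G(s)) U (G(p) U G(s)))=False (G(r) U G(s))=False G(r)=False r=False G(s)=False s=False (G(p) U G(s))=False G(p)=False p=False
s_2={p,r}: ((G(r) U G(s)) U (G(p) U G(s)))=False (G(r) U G(s))=False G(r)=False r=True G(s)=False s=False (G(p) U G(s))=False G(p)=False p=True
s_3={p,r}: ((G(r) U G(s)) U (G(p) U G(s)))=False (G(r) U G(s))=False G(r)=False r=True G(s)=False s=False (G(p) U G(s))=False G(p)=False p=True
s_4={}: ((G(r) U G(s)) U (G(p) U G(s)))=False (G(r) U G(s))=False G(r)=False r=False G(s)=False s=False (G(p) U G(s))=False G(p)=False p=False
s_5={}: ((G(r) U G(s)) U (G(p) U G(s)))=False (G(r) U G(s))=False G(r)=False r=False G(s)=False s=False (G(p) U G(s))=False G(p)=False p=False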